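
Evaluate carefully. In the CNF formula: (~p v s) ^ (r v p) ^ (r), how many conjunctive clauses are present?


A CNF formula is a conjunction of clauses.
Clauses are separated by ^.
Counting the conjuncts: 3 clauses.

3


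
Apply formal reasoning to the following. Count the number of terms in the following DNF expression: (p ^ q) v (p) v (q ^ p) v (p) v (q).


A DNF formula is a disjunction of terms (conjunctions).
Terms are separated by v.
Counting the disjuncts: 5 terms.

5


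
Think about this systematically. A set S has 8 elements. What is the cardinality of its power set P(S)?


The power set of a set with n elements has 2^n elements.
|P(S)| = 2^8 = 256

256


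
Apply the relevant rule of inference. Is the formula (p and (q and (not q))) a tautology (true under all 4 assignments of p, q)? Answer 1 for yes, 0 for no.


Check all 4 assignments:
p=0, q=0: 0
p=0, q=1: 0
p=1, q=0: 0
p=1, q=1: 0
Satisfying count = 0/4.
Tautology iff count = 4: no.

0


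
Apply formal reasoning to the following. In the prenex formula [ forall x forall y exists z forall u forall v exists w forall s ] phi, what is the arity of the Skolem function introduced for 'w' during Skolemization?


Quantifier prefix: forall x forall y exists z forall u forall v exists w forall s
'w' is existentially quantified at position 6.
Universal variables preceding it: x, y, u, v
Skolem function arity = 4

4


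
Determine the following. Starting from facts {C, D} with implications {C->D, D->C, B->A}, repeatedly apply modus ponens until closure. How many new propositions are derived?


Initial facts: {C, D}
Apply modus ponens to closure:
  (no implication fires)
Final known: {C, D}
New propositions: {(none)}
Count = 0

0


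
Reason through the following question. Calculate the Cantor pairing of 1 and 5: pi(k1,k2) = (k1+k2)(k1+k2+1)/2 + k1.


k1 + k2 = 6
(k1+k2)(k1+k2+1)/2 = 6 * 7 / 2 = 21
pi = 21 + 1 = 22

22


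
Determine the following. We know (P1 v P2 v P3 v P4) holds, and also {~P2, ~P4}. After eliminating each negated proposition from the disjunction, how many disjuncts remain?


Original disjuncts (4): P1, P2, P3, P4
Negated (eliminate): ~P2, ~P4
Remaining disjuncts: P1, P3
Count = 4 - 2 = 2

2


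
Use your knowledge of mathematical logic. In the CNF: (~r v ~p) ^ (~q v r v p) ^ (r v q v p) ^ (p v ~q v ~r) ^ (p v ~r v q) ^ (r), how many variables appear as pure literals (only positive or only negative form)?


Check each variable for pure literal status:
p: mixed (not pure)
q: mixed (not pure)
r: mixed (not pure)
Pure literal count = 0

0


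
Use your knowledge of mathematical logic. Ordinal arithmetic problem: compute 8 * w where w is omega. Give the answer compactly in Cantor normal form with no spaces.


Compute 8 * w.
Ordinal * is associative and left-distributive over +, but NOT commutative; for finite n>1, n*w = w but w*n stays w*n.
For finite n>0, n * w = sup{n*k : k<w} = w. So 8 * w = w.
Result = w

w


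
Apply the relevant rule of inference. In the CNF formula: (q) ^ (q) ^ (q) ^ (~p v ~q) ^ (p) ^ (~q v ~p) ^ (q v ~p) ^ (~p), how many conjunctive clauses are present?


A CNF formula is a conjunction of clauses.
Clauses are separated by ^.
Counting the conjuncts: 8 clauses.

8


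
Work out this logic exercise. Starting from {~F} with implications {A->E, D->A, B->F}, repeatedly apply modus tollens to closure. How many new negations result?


Initial negated facts: {~F}
Apply modus tollens to closure:
  ~F and B->F  =>  ~B
Final negated: {~B, ~F}
New negations: {~B}
Count = 1

1


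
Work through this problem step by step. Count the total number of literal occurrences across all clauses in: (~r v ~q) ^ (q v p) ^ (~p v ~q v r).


Counting literals in each clause:
Clause 1: 2 literal(s)
Clause 2: 2 literal(s)
Clause 3: 3 literal(s)
Total = 7

7


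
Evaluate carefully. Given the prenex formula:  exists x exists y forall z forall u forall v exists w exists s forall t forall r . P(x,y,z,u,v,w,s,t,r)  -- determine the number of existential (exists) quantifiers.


Quantifier prefix: exists x exists y forall z forall u forall v exists w exists s forall t forall r
Mark each quantifier type:
  E E U U U E E U U
Universal count = 5, Existential count = 4
Asked for existential (exists) quantifiers: 4

4


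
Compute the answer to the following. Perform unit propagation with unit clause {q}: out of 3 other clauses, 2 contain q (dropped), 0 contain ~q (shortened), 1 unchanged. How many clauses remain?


Satisfied (removed): 2
Shortened (remain): 0
Unchanged (remain): 1
Remaining = 0 + 1 = 1

1


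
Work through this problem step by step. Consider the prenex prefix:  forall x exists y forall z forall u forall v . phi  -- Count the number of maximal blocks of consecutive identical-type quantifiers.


Quantifier-type sequence: A E A A A  (A=forall, E=exists)
Group into maximal same-type runs:
  Ax1 | Ex1 | Ax3
Number of blocks = 3

3


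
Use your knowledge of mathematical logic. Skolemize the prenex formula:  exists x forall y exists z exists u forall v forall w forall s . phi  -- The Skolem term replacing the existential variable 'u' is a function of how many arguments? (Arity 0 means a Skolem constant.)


Quantifier prefix: exists x forall y exists z exists u forall v forall w forall s
'u' is existentially quantified at position 4.
Universal variables preceding it: y
Skolem function arity = 1

1


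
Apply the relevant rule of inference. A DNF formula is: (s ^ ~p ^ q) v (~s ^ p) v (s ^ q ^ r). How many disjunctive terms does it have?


A DNF formula is a disjunction of terms (conjunctions).
Terms are separated by v.
Counting the disjuncts: 3 terms.

3


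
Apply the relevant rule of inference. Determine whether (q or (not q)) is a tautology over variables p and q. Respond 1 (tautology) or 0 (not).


Check all 4 assignments:
p=0, q=0: 1
p=0, q=1: 1
p=1, q=0: 1
p=1, q=1: 1
Satisfying count = 4/4.
Tautology iff count = 4: yes.

1


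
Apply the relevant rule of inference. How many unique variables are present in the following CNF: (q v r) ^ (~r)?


Identify each variable that appears in the formula.
Variables found: q, r
Count = 2

2


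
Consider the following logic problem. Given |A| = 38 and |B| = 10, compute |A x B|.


The Cartesian product A x B contains all ordered pairs (a, b).
|A x B| = |A| * |B| = 38 * 10 = 380

380


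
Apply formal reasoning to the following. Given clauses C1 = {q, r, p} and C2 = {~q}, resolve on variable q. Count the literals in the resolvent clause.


Remove q from C1 and ~q from C2.
C1 remainder: {r, p}
C2 remainder: {}
Union (resolvent): {p, r}
Resolvent has 2 literal(s).

2


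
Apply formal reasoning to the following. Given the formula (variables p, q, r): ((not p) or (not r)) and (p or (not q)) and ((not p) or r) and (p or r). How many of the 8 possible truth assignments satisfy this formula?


Evaluate all 8 assignments for p, q, r:
p=0, q=0, r=0: 0
p=0, q=0, r=1: 1
p=0, q=1, r=0: 0
p=0, q=1, r=1: 0
p=1, q=0, r=0: 0
p=1, q=0, r=1: 0
p=1, q=1, r=0: 0
p=1, q=1, r=1: 0
Satisfying count = 1

1


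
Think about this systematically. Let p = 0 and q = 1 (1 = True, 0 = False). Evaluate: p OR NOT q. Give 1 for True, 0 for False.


p = 0, q = 1
Operation: p OR NOT q
Evaluate: 0 OR NOT 1 = 0

0


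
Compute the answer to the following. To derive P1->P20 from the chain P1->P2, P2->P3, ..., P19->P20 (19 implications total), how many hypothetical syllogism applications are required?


With 19 implications in a chain connecting 20 propositions:
P1->P2, P2->P3, ..., P19->P20
Steps needed = (number of implications) - 1 = 19 - 1 = 18

18


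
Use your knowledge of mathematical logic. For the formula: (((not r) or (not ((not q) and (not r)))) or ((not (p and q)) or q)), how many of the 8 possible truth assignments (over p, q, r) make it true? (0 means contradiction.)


Check all 8 assignments:
p=0, q=0, r=0: 1
p=0, q=0, r=1: 1
p=0, q=1, r=0: 1
p=0, q=1, r=1: 1
p=1, q=0, r=0: 1
p=1, q=0, r=1: 1
p=1, q=1, r=0: 1
p=1, q=1, r=1: 1
Count of True = 8

8


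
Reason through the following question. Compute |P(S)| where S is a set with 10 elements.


The power set of a set with n elements has 2^n elements.
|P(S)| = 2^10 = 1024

1024


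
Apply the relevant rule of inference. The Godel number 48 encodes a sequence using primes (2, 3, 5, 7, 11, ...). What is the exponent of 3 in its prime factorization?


Factorize 48 by dividing by 3 repeatedly.
Division steps: 3 divides 48 exactly 1 time(s).
Exponent of 3 = 1

1


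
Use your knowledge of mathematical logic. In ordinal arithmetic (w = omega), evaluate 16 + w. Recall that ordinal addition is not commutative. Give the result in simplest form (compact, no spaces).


Compute 16 + w.
Ordinal + is associative but NOT commutative; for finite n>0, n + w = w but w + n stays w+n.
Any finite left addend is absorbed by w on the right: 16 + w = w.
Result = w

w


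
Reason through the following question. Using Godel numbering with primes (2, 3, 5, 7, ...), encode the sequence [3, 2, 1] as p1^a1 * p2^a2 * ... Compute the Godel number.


Encode each element as an exponent of the corresponding prime:
  2^3 = 8
  3^2 = 9
  5^1 = 5
Product = 8 * 9 * 5 = 360

360


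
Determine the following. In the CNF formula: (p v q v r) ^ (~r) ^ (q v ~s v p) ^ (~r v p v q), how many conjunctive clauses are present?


A CNF formula is a conjunction of clauses.
Clauses are separated by ^.
Counting the conjuncts: 4 clauses.

4


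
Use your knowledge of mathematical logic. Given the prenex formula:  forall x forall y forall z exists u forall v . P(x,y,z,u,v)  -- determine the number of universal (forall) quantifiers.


Quantifier prefix: forall x forall y forall z exists u forall v
Mark each quantifier type:
  U U U E U
Universal count = 4, Existential count = 1
Asked for universal (forall) quantifiers: 4

4


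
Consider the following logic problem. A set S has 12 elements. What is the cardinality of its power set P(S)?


The power set of a set with n elements has 2^n elements.
|P(S)| = 2^12 = 4096

4096


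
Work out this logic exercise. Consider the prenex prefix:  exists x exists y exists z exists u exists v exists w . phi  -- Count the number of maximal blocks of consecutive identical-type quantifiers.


Quantifier-type sequence: E E E E E E  (A=forall, E=exists)
Group into maximal same-type runs:
  Ex6
Number of blocks = 1

1


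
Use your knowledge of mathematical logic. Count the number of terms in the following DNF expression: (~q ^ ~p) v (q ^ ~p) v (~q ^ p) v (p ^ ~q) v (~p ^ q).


A DNF formula is a disjunction of terms (conjunctions).
Terms are separated by v.
Counting the disjuncts: 5 terms.

5


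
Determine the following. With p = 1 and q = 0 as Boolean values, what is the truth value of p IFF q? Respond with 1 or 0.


p = 1, q = 0
Operation: p IFF q
Evaluate: 1 IFF 0 = 0

0


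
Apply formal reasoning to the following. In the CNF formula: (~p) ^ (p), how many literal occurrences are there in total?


Counting literals in each clause:
Clause 1: 1 literal(s)
Clause 2: 1 literal(s)
Total = 2

2


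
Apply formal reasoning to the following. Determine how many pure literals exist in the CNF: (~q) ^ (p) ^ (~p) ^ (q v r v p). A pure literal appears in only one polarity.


Check each variable for pure literal status:
p: mixed (not pure)
q: mixed (not pure)
r: pure positive
Pure literal count = 1

1


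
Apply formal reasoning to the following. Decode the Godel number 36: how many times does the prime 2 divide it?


Factorize 36 by dividing by 2 repeatedly.
Division steps: 2 divides 36 exactly 2 time(s).
Exponent of 2 = 2

2


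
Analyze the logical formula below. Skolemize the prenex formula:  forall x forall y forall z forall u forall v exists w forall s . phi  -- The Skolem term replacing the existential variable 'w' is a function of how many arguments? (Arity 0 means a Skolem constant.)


Quantifier prefix: forall x forall y forall z forall u forall v exists w forall s
'w' is existentially quantified at position 6.
Universal variables preceding it: x, y, z, u, v
Skolem function arity = 5

5


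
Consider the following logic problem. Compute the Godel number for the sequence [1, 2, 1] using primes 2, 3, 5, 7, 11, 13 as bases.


Encode each element as an exponent of the corresponding prime:
  2^1 = 2
  3^2 = 9
  5^1 = 5
Product = 2 * 9 * 5 = 90

90


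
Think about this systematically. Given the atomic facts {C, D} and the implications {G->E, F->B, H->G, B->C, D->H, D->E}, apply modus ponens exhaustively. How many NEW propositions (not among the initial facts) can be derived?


Initial facts: {C, D}
Apply modus ponens to closure:
  D and D->H  =>  H
  D and D->E  =>  E
  H and H->G  =>  G
Final known: {C, D, E, G, H}
New propositions: {E, G, H}
Count = 3

3


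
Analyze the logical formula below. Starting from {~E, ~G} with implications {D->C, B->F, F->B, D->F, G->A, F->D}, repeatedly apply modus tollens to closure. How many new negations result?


Initial negated facts: {~E, ~G}
Apply modus tollens to closure:
  (no implication fires)
Final negated: {~E, ~G}
New negations: {(none)}
Count = 0

0


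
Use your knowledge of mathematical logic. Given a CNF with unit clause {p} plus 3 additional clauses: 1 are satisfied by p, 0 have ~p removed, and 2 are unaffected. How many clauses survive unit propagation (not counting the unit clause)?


Satisfied (removed): 1
Shortened (remain): 0
Unchanged (remain): 2
Remaining = 0 + 2 = 2

2


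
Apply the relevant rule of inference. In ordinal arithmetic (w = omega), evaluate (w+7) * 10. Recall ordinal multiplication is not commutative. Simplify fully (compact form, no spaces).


Compute (w+7) * 10.
Ordinal * is associative and left-distributive over +, but NOT commutative; for finite n>1, n*w = w but w*n stays w*n.
(w+7) * 10 = (w+7) repeated 10 times. Each intermediate +7 is absorbed by the following w; only the last survives: w*10+7.
Result = w*10+7

w*10+7


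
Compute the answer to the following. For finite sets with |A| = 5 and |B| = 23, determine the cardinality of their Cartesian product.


The Cartesian product A x B contains all ordered pairs (a, b).
|A x B| = |A| * |B| = 5 * 23 = 115

115


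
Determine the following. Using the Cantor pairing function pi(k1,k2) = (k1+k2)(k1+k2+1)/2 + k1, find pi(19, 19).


k1 + k2 = 38
(k1+k2)(k1+k2+1)/2 = 38 * 39 / 2 = 741
pi = 741 + 19 = 760

760


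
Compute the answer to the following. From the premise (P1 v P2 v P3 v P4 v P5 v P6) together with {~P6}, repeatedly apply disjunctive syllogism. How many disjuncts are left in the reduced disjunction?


Original disjuncts (6): P1, P2, P3, P4, P5, P6
Negated (eliminate): ~P6
Remaining disjuncts: P1, P2, P3, P4, P5
Count = 6 - 1 = 5

5


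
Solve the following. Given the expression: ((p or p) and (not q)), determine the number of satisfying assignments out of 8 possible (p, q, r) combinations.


Check all 8 assignments:
p=0, q=0, r=0: 0
p=0, q=0, r=1: 0
p=0, q=1, r=0: 0
p=0, q=1, r=1: 0
p=1, q=0, r=0: 1
p=1, q=0, r=1: 1
p=1, q=1, r=0: 0
p=1, q=1, r=1: 0
Count of True = 2

2


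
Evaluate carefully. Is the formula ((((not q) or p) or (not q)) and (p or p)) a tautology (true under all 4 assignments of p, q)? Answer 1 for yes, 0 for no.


Check all 4 assignments:
p=0, q=0: 0
p=0, q=1: 0
p=1, q=0: 1
p=1, q=1: 1
Satisfying count = 2/4.
Tautology iff count = 4: no.

0


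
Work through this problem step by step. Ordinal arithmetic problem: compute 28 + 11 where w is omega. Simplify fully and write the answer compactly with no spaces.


Compute 28 + 11.
Ordinal + is associative but NOT commutative; for finite n>0, n + w = w but w + n stays w+n.
Both operands finite; ordinal + agrees with natural +: 28 + 11 = 39.
Result = 39

39


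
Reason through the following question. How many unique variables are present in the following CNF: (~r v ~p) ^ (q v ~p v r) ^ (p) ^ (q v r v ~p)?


Identify each variable that appears in the formula.
Variables found: p, q, r
Count = 3

3


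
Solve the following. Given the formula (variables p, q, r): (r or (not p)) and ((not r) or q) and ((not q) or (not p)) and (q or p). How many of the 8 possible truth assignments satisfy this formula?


Evaluate all 8 assignments for p, q, r:
p=0, q=0, r=0: 0
p=0, q=0, r=1: 0
p=0, q=1, r=0: 1
p=0, q=1, r=1: 1
p=1, q=0, r=0: 0
p=1, q=0, r=1: 0
p=1, q=1, r=0: 0
p=1, q=1, r=1: 0
Satisfying count = 2

2


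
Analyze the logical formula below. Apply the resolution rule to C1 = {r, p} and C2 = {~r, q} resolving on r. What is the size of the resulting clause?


Remove r from C1 and ~r from C2.
C1 remainder: {p}
C2 remainder: {q}
Union (resolvent): {p, q}
Resolvent has 2 literal(s).

2


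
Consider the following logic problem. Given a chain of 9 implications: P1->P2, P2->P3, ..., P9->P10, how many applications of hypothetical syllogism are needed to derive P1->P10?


With 9 implications in a chain connecting 10 propositions:
P1->P2, P2->P3, ..., P9->P10
Steps needed = (number of implications) - 1 = 9 - 1 = 8

8


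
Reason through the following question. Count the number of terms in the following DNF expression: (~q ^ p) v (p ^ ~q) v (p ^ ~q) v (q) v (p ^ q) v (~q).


A DNF formula is a disjunction of terms (conjunctions).
Terms are separated by v.
Counting the disjuncts: 6 terms.

6


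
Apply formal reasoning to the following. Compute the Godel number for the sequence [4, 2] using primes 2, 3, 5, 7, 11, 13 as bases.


Encode each element as an exponent of the corresponding prime:
  2^4 = 16
  3^2 = 9
Product = 16 * 9 = 144

144


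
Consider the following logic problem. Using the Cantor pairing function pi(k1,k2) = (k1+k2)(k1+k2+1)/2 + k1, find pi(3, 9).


k1 + k2 = 12
(k1+k2)(k1+k2+1)/2 = 12 * 13 / 2 = 78
pi = 78 + 3 = 81

81


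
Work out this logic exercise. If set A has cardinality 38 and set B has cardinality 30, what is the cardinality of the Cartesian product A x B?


The Cartesian product A x B contains all ordered pairs (a, b).
|A x B| = |A| * |B| = 38 * 30 = 1140

1140


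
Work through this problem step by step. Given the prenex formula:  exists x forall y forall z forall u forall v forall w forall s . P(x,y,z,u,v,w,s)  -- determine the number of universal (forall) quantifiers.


Quantifier prefix: exists x forall y forall z forall u forall v forall w forall s
Mark each quantifier type:
  E U U U U U U
Universal count = 6, Existential count = 1
Asked for universal (forall) quantifiers: 6

6


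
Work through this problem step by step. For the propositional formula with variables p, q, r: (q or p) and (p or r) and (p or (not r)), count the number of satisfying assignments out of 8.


Evaluate all 8 assignments for p, q, r:
p=0, q=0, r=0: 0
p=0, q=0, r=1: 0
p=0, q=1, r=0: 0
p=0, q=1, r=1: 0
p=1, q=0, r=0: 1
p=1, q=0, r=1: 1
p=1, q=1, r=0: 1
p=1, q=1, r=1: 1
Satisfying count = 4

4


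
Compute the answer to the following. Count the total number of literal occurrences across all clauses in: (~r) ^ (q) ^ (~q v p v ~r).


Counting literals in each clause:
Clause 1: 1 literal(s)
Clause 2: 1 literal(s)
Clause 3: 3 literal(s)
Total = 5

5


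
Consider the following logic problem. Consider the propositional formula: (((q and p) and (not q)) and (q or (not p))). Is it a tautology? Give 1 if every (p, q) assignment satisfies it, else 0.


Check all 4 assignments:
p=0, q=0: 0
p=0, q=1: 0
p=1, q=0: 0
p=1, q=1: 0
Satisfying count = 0/4.
Tautology iff count = 4: no.

0


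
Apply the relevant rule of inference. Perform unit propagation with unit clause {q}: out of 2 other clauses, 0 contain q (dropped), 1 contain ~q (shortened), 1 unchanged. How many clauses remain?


Satisfied (removed): 0
Shortened (remain): 1
Unchanged (remain): 1
Remaining = 1 + 1 = 2

2


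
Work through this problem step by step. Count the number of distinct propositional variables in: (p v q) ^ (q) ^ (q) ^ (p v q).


Identify each variable that appears in the formula.
Variables found: p, q
Count = 2

2


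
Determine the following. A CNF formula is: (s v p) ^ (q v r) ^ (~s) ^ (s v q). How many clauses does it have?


A CNF formula is a conjunction of clauses.
Clauses are separated by ^.
Counting the conjuncts: 4 clauses.

4


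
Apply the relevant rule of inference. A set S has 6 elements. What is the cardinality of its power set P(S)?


The power set of a set with n elements has 2^n elements.
|P(S)| = 2^6 = 64

64


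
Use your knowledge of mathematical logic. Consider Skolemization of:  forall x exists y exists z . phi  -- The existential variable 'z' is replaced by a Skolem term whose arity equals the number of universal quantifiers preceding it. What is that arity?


Quantifier prefix: forall x exists y exists z
'z' is existentially quantified at position 3.
Universal variables preceding it: x
Skolem function arity = 1

1


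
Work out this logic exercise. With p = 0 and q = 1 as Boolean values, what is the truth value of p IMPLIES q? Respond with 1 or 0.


p = 0, q = 1
Operation: p IMPLIES q
Evaluate: 0 IMPLIES 1 = 1

1


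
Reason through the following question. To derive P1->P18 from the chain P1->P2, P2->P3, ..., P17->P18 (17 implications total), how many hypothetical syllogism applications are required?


With 17 implications in a chain connecting 18 propositions:
P1->P2, P2->P3, ..., P17->P18
Steps needed = (number of implications) - 1 = 17 - 1 = 16

16


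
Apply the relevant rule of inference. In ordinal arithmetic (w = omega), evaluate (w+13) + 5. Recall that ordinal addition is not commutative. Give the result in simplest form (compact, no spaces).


Compute (w+13) + 5.
Ordinal + is associative but NOT commutative; for finite n>0, n + w = w but w + n stays w+n.
By associativity: (w+13) + 5 = w + (13+5) = w+18.
Result = w+18

w+18


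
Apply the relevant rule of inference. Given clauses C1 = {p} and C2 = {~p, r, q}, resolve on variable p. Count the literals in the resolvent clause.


Remove p from C1 and ~p from C2.
C1 remainder: {}
C2 remainder: {r, q}
Union (resolvent): {q, r}
Resolvent has 2 literal(s).

2


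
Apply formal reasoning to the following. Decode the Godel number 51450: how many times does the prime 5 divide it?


Factorize 51450 by dividing by 5 repeatedly.
Division steps: 5 divides 51450 exactly 2 time(s).
Exponent of 5 = 2

2


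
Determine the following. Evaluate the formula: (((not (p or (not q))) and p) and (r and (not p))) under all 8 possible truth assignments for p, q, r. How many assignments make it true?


Check all 8 assignments:
p=0, q=0, r=0: 0
p=0, q=0, r=1: 0
p=0, q=1, r=0: 0
p=0, q=1, r=1: 0
p=1, q=0, r=0: 0
p=1, q=0, r=1: 0
p=1, q=1, r=0: 0
p=1, q=1, r=1: 0
Count of True = 0

0


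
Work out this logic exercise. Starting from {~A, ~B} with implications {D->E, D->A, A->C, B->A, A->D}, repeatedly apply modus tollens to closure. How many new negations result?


Initial negated facts: {~A, ~B}
Apply modus tollens to closure:
  ~A and D->A  =>  ~D
Final negated: {~A, ~B, ~D}
New negations: {~D}
Count = 1

1


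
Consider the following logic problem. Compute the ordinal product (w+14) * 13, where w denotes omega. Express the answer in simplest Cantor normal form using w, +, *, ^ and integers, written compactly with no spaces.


Compute (w+14) * 13.
Ordinal * is associative and left-distributive over +, but NOT commutative; for finite n>1, n*w = w but w*n stays w*n.
(w+14) * 13 = (w+14) repeated 13 times. Each intermediate +14 is absorbed by the following w; only the last survives: w*13+14.
Result = w*13+14

w*13+14


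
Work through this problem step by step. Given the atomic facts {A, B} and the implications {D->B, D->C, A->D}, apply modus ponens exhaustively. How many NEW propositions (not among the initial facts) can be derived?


Initial facts: {A, B}
Apply modus ponens to closure:
  A and A->D  =>  D
  D and D->C  =>  C
Final known: {A, B, C, D}
New propositions: {C, D}
Count = 2

2


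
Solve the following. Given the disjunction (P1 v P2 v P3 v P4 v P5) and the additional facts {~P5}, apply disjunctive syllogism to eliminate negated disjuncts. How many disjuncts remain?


Original disjuncts (5): P1, P2, P3, P4, P5
Negated (eliminate): ~P5
Remaining disjuncts: P1, P2, P3, P4
Count = 5 - 1 = 4

4


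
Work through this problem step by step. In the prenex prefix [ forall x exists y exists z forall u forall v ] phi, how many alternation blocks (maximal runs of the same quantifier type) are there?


Quantifier-type sequence: A E E A A  (A=forall, E=exists)
Group into maximal same-type runs:
  Ax1 | Ex2 | Ax2
Number of blocks = 3

3


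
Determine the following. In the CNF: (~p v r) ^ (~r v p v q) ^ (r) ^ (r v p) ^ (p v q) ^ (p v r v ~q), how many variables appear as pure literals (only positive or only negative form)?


Check each variable for pure literal status:
p: mixed (not pure)
q: mixed (not pure)
r: mixed (not pure)
Pure literal count = 0

0


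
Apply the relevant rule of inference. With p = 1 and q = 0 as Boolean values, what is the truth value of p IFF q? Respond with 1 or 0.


p = 1, q = 0
Operation: p IFF q
Evaluate: 1 IFF 0 = 0

0


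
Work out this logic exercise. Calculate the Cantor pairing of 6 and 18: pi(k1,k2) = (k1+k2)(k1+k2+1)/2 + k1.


k1 + k2 = 24
(k1+k2)(k1+k2+1)/2 = 24 * 25 / 2 = 300
pi = 300 + 6 = 306

306


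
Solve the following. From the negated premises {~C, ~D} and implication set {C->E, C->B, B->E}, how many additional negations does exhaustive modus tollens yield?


Initial negated facts: {~C, ~D}
Apply modus tollens to closure:
  (no implication fires)
Final negated: {~C, ~D}
New negations: {(none)}
Count = 0

0


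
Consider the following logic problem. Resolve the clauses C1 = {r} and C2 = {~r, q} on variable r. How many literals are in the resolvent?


Remove r from C1 and ~r from C2.
C1 remainder: {}
C2 remainder: {q}
Union (resolvent): {q}
Resolvent has 1 literal(s).

1


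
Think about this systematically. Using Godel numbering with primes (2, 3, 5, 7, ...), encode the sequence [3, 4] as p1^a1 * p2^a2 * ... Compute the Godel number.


Encode each element as an exponent of the corresponding prime:
  2^3 = 8
  3^4 = 81
Product = 8 * 81 = 648

648


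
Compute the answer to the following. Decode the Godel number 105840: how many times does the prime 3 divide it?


Factorize 105840 by dividing by 3 repeatedly.
Division steps: 3 divides 105840 exactly 3 time(s).
Exponent of 3 = 3

3


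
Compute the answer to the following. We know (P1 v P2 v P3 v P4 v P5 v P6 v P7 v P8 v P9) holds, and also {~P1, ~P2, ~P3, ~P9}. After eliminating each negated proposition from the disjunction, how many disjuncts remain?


Original disjuncts (9): P1, P2, P3, P4, P5, P6, P7, P8, P9
Negated (eliminate): ~P1, ~P2, ~P3, ~P9
Remaining disjuncts: P4, P5, P6, P7, P8
Count = 9 - 4 = 5

5


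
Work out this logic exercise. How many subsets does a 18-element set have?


The power set of a set with n elements has 2^n elements.
|P(S)| = 2^18 = 262144

262144


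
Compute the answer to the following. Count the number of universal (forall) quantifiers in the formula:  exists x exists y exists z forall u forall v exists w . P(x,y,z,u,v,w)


Quantifier prefix: exists x exists y exists z forall u forall v exists w
Mark each quantifier type:
  E E E U U E
Universal count = 2, Existential count = 4
Asked for universal (forall) quantifiers: 2

2


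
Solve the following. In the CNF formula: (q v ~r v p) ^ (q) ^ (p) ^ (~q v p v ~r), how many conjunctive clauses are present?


A CNF formula is a conjunction of clauses.
Clauses are separated by ^.
Counting the conjuncts: 4 clauses.

4


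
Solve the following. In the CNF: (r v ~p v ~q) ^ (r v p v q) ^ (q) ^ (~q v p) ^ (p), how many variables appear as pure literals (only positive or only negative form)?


Check each variable for pure literal status:
p: mixed (not pure)
q: mixed (not pure)
r: pure positive
Pure literal count = 1

1


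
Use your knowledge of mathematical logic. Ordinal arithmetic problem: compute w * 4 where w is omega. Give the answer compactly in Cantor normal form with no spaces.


Compute w * 4.
Ordinal * is associative and left-distributive over +, but NOT commutative; for finite n>1, n*w = w but w*n stays w*n.
w * 4 means 4 copies of w concatenated: w*4.
Result = w*4

w*4


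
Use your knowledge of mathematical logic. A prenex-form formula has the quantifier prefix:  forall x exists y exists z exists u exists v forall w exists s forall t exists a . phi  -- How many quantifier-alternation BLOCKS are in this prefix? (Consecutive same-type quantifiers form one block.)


Quantifier-type sequence: A E E E E A E A E  (A=forall, E=exists)
Group into maximal same-type runs:
  Ax1 | Ex4 | Ax1 | Ex1 | Ax1 | Ex1
Number of blocks = 6

6


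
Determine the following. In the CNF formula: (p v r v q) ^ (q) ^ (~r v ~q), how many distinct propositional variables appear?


Identify each variable that appears in the formula.
Variables found: p, q, r
Count = 3

3


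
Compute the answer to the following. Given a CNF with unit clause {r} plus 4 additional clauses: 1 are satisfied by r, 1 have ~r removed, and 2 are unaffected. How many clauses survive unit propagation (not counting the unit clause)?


Satisfied (removed): 1
Shortened (remain): 1
Unchanged (remain): 2
Remaining = 1 + 2 = 3

3


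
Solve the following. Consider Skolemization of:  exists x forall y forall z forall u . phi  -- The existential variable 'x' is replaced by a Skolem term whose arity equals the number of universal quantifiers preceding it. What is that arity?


Quantifier prefix: exists x forall y forall z forall u
'x' is existentially quantified at position 1.
No universal quantifiers precede it.
Skolem function arity = 0 (a Skolem constant)

0


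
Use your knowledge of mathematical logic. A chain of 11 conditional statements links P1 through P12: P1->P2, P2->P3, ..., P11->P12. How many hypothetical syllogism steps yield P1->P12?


With 11 implications in a chain connecting 12 propositions:
P1->P2, P2->P3, ..., P11->P12
Steps needed = (number of implications) - 1 = 11 - 1 = 10

10


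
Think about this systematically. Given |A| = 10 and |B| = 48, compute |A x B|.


The Cartesian product A x B contains all ordered pairs (a, b).
|A x B| = |A| * |B| = 10 * 48 = 480

480


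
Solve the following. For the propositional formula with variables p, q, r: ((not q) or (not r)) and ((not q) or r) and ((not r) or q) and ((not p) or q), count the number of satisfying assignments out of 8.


Evaluate all 8 assignments for p, q, r:
p=0, q=0, r=0: 1
p=0, q=0, r=1: 0
p=0, q=1, r=0: 0
p=0, q=1, r=1: 0
p=1, q=0, r=0: 0
p=1, q=0, r=1: 0
p=1, q=1, r=0: 0
p=1, q=1, r=1: 0
Satisfying count = 1

1


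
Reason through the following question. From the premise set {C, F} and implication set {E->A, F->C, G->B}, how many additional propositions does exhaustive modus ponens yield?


Initial facts: {C, F}
Apply modus ponens to closure:
  (no implication fires)
Final known: {C, F}
New propositions: {(none)}
Count = 0

0


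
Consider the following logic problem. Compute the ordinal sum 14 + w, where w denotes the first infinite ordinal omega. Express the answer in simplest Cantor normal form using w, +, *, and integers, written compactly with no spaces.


Compute 14 + w.
Ordinal + is associative but NOT commutative; for finite n>0, n + w = w but w + n stays w+n.
Any finite left addend is absorbed by w on the right: 14 + w = w.
Result = w

w


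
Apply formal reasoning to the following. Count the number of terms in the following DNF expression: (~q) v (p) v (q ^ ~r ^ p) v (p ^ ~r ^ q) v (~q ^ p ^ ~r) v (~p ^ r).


A DNF formula is a disjunction of terms (conjunctions).
Terms are separated by v.
Counting the disjuncts: 6 terms.

6


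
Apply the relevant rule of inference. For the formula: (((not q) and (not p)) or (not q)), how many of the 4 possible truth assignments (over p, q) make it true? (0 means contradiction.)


Check all 4 assignments:
p=0, q=0: 1
p=0, q=1: 0
p=1, q=0: 1
p=1, q=1: 0
Count of True = 2

2


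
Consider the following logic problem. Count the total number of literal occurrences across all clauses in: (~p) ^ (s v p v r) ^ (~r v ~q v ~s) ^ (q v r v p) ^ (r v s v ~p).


Counting literals in each clause:
Clause 1: 1 literal(s)
Clause 2: 3 literal(s)
Clause 3: 3 literal(s)
Clause 4: 3 literal(s)
Clause 5: 3 literal(s)
Total = 13

13


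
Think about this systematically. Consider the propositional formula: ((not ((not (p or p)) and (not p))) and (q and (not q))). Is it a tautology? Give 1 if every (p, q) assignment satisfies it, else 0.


Check all 4 assignments:
p=0, q=0: 0
p=0, q=1: 0
p=1, q=0: 0
p=1, q=1: 0
Satisfying count = 0/4.
Tautology iff count = 4: no.

0


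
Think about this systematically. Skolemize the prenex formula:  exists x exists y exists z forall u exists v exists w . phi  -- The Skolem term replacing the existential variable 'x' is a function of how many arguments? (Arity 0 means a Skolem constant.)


Quantifier prefix: exists x exists y exists z forall u exists v exists w
'x' is existentially quantified at position 1.
No universal quantifiers precede it.
Skolem function arity = 0 (a Skolem constant)

0


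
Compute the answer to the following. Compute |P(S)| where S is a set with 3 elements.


The power set of a set with n elements has 2^n elements.
|P(S)| = 2^3 = 8

8


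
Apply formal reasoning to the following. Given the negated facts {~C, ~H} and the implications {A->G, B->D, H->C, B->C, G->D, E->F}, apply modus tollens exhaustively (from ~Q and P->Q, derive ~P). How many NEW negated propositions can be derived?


Initial negated facts: {~C, ~H}
Apply modus tollens to closure:
  ~C and B->C  =>  ~B
Final negated: {~B, ~C, ~H}
New negations: {~B}
Count = 1

1


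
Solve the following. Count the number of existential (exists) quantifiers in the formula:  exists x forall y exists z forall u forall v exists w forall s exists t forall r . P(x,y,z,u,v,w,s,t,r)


Quantifier prefix: exists x forall y exists z forall u forall v exists w forall s exists t forall r
Mark each quantifier type:
  E U E U U E U E U
Universal count = 5, Existential count = 4
Asked for existential (exists) quantifiers: 4

4


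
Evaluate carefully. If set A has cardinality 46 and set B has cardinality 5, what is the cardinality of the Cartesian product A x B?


The Cartesian product A x B contains all ordered pairs (a, b).
|A x B| = |A| * |B| = 46 * 5 = 230

230


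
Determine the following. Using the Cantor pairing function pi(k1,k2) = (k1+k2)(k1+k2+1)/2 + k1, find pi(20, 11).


k1 + k2 = 31
(k1+k2)(k1+k2+1)/2 = 31 * 32 / 2 = 496
pi = 496 + 20 = 516

516


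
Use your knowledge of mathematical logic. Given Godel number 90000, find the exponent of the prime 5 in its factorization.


Factorize 90000 by dividing by 5 repeatedly.
Division steps: 5 divides 90000 exactly 4 time(s).
Exponent of 5 = 4

4


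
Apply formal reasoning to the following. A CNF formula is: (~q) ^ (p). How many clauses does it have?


A CNF formula is a conjunction of clauses.
Clauses are separated by ^.
Counting the conjuncts: 2 clauses.

2


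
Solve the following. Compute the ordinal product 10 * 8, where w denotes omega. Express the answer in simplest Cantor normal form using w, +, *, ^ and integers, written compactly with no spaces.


Compute 10 * 8.
Ordinal * is associative and left-distributive over +, but NOT commutative; for finite n>1, n*w = w but w*n stays w*n.
Both finite; ordinal * agrees with natural *: 10 * 8 = 80.
Result = 80

80


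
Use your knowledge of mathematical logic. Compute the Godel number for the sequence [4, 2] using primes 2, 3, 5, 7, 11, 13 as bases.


Encode each element as an exponent of the corresponding prime:
  2^4 = 16
  3^2 = 9
Product = 16 * 9 = 144

144


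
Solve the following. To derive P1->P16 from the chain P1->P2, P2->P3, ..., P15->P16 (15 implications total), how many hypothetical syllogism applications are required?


With 15 implications in a chain connecting 16 propositions:
P1->P2, P2->P3, ..., P15->P16
Steps needed = (number of implications) - 1 = 15 - 1 = 14

14


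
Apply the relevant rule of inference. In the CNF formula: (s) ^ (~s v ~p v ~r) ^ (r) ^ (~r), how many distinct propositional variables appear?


Identify each variable that appears in the formula.
Variables found: p, r, s
Count = 3

3


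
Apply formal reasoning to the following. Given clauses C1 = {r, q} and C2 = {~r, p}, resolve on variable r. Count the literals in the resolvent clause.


Remove r from C1 and ~r from C2.
C1 remainder: {q}
C2 remainder: {p}
Union (resolvent): {p, q}
Resolvent has 2 literal(s).

2


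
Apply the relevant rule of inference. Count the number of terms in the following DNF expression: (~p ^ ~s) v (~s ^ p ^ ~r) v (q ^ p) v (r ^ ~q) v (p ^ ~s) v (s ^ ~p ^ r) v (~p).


A DNF formula is a disjunction of terms (conjunctions).
Terms are separated by v.
Counting the disjuncts: 7 terms.

7


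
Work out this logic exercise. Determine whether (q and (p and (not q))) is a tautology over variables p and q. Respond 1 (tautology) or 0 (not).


Check all 4 assignments:
p=0, q=0: 0
p=0, q=1: 0
p=1, q=0: 0
p=1, q=1: 0
Satisfying count = 0/4.
Tautology iff count = 4: no.

0


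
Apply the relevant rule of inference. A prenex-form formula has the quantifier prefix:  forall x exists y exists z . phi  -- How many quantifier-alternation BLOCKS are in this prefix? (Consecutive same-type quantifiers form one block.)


Quantifier-type sequence: A E E  (A=forall, E=exists)
Group into maximal same-type runs:
  Ax1 | Ex2
Number of blocks = 2

2


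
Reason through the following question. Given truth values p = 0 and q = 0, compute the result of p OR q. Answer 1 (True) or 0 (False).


p = 0, q = 0
Operation: p OR q
Evaluate: 0 OR 0 = 0

0


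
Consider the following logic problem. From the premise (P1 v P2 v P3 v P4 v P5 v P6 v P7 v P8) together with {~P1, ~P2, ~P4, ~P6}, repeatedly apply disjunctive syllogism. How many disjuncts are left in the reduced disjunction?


Original disjuncts (8): P1, P2, P3, P4, P5, P6, P7, P8
Negated (eliminate): ~P1, ~P2, ~P4, ~P6
Remaining disjuncts: P3, P5, P7, P8
Count = 8 - 4 = 4

4


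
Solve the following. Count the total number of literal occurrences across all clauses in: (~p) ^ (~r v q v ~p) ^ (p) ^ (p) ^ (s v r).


Counting literals in each clause:
Clause 1: 1 literal(s)
Clause 2: 3 literal(s)
Clause 3: 1 literal(s)
Clause 4: 1 literal(s)
Clause 5: 2 literal(s)
Total = 8

8


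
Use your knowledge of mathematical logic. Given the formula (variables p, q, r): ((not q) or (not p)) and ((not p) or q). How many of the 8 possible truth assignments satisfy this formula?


Evaluate all 8 assignments for p, q, r:
p=0, q=0, r=0: 1
p=0, q=0, r=1: 1
p=0, q=1, r=0: 1
p=0, q=1, r=1: 1
p=1, q=0, r=0: 0
p=1, q=0, r=1: 0
p=1, q=1, r=0: 0
p=1, q=1, r=1: 0
Satisfying count = 4

4


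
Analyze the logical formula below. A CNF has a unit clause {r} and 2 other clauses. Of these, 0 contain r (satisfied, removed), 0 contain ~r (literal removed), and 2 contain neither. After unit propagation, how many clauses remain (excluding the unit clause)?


Satisfied (removed): 0
Shortened (remain): 0
Unchanged (remain): 2
Remaining = 0 + 2 = 2

2


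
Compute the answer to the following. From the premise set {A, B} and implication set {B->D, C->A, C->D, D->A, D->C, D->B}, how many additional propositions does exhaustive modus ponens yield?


Initial facts: {A, B}
Apply modus ponens to closure:
  B and B->D  =>  D
  D and D->C  =>  C
Final known: {A, B, C, D}
New propositions: {C, D}
Count = 2

2
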